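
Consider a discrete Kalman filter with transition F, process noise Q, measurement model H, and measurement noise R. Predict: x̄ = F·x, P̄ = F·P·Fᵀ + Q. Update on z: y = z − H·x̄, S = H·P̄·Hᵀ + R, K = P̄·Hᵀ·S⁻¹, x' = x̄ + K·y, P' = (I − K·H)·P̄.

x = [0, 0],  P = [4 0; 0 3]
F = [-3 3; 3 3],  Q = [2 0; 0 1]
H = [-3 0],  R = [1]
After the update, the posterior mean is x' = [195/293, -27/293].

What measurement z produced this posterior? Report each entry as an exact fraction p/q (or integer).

z = [-2]

x̄ = F·x = [0, 0]
P̄ = F·P·Fᵀ + Q = [65 -9; -9 64]
S = H·P̄·Hᵀ + R = [586]
K = P̄·Hᵀ·S⁻¹ = [-195/586; 27/586]
x' − x̄ = [195/293, -27/293] = K·y
y = (KᵀK)⁻¹·Kᵀ·(x' − x̄) = [-2]
z = y + H·x̄ = [-2] + [0] = [-2]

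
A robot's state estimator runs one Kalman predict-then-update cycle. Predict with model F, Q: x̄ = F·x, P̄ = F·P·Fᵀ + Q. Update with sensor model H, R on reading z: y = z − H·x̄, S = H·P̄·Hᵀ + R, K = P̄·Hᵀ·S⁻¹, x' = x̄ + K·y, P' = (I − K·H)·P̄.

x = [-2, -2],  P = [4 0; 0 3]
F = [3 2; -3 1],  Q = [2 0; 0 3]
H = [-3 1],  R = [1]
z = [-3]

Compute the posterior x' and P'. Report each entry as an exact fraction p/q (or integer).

x' = [-70/673, -2192/673]
P' = [1250/673 3570/673; 3570/673 10842/673]

x̄ = F·x = [-10, 4]
P̄ = F·P·Fᵀ + Q = [50 -30; -30 42]
y = z − H·x̄ = [-37]
S = H·P̄·Hᵀ + R = [673]
K = P̄·Hᵀ·S⁻¹ = [-180/673; 132/673]
x' = x̄ + K·y = [-70/673, -2192/673]
P' = (I − K·H)·P̄ = [1250/673 3570/673; 3570/673 10842/673]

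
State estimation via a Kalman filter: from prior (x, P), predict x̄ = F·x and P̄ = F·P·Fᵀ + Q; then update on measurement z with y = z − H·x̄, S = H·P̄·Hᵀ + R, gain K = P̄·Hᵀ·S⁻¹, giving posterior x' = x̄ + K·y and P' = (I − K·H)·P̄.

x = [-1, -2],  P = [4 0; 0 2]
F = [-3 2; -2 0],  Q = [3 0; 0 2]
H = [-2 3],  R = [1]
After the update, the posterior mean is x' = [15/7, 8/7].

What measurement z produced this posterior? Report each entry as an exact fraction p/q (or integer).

z = [-1]

x̄ = F·x = [-1, 2]
P̄ = F·P·Fᵀ + Q = [47 24; 24 18]
S = H·P̄·Hᵀ + R = [63]
K = P̄·Hᵀ·S⁻¹ = [-22/63; 2/21]
x' − x̄ = [22/7, -6/7] = K·y
y = (KᵀK)⁻¹·Kᵀ·(x' − x̄) = [-9]
z = y + H·x̄ = [-9] + [8] = [-1]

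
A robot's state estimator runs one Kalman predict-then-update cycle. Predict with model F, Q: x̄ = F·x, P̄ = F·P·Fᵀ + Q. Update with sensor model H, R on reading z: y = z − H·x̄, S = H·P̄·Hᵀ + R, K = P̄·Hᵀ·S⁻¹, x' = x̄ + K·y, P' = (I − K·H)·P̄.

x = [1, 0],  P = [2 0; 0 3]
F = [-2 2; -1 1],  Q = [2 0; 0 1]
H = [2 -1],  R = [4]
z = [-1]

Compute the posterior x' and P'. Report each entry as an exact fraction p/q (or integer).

x' = [-24/29, -15/29]
P' = [60/29 52/29; 52/29 76/29]

x̄ = F·x = [-2, -1]
P̄ = F·P·Fᵀ + Q = [22 10; 10 6]
y = z − H·x̄ = [2]
S = H·P̄·Hᵀ + R = [58]
K = P̄·Hᵀ·S⁻¹ = [17/29; 7/29]
x' = x̄ + K·y = [-24/29, -15/29]
P' = (I − K·H)·P̄ = [60/29 52/29; 52/29 76/29]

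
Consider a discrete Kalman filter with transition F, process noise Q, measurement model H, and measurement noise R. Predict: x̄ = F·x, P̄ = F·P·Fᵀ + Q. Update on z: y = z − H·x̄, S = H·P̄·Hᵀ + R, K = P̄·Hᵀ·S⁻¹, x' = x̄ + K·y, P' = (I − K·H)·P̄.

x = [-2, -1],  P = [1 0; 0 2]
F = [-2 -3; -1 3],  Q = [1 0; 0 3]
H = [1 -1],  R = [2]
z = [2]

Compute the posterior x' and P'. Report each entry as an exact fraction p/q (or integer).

x̄ = F·x = [7, -1]
P̄ = F·P·Fᵀ + Q = [23 -16; -16 22]
y = z − H·x̄ = [-6]
S = H·P̄·Hᵀ + R = [79]
K = P̄·Hᵀ·S⁻¹ = [39/79; -38/79]
x' = x̄ + K·y = [319/79, 149/79]
P' = (I − K·H)·P̄ = [296/79 218/79; 218/79 294/79]

x' = [319/79, 149/79]
P' = [296/79 218/79; 218/79 294/79]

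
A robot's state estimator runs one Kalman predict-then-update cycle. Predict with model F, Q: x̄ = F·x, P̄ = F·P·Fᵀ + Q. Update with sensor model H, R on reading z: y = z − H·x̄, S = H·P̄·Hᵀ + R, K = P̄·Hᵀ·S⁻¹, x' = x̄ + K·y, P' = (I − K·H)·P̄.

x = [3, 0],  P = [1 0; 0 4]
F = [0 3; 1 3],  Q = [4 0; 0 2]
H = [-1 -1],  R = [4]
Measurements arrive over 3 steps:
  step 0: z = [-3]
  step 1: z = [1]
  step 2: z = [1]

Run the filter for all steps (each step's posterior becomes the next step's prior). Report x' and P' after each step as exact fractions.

step 0: x' = [0, 3], P' = [424/155 -24/31; -24/31 84/31]
step 1: x' = [-3847/7827, 1910/7827], P' = [24920/7827 -9280/7827; -9280/7827 23708/7827]
step 2: x' = [-114910/422659, -276869/422659], P' = [1389424/422659 -529000/422659; -529000/422659 1296596/422659]

step 0: x̄ = F·x = [0, 3]
step 0: P̄ = F·P·Fᵀ + Q = [40 36; 36 39]
step 0: y = z − H·x̄ = [0]
step 0: S = H·P̄·Hᵀ + R = [155]
step 0: K = P̄·Hᵀ·S⁻¹ = [-76/155; -15/31]
step 0: x' = x̄ + K·y = [0, 3]
step 0: P' = (I − K·H)·P̄ = [424/155 -24/31; -24/31 84/31]
step 1: x̄ = F·x = [9, 9]
step 1: P̄ = F·P·Fᵀ + Q = [880/31 684/31; 684/31 3794/155]
step 1: y = z − H·x̄ = [19]
step 1: S = H·P̄·Hᵀ + R = [15654/155]
step 1: K = P̄·Hᵀ·S⁻¹ = [-3910/7827; -3607/7827]
step 1: x' = x̄ + K·y = [-3847/7827, 1910/7827]
step 1: P' = (I − K·H)·P̄ = [24920/7827 -9280/7827; -9280/7827 23708/7827]
step 2: x̄ = F·x = [1910/2609, 1883/7827]
step 2: P̄ = F·P·Fᵀ + Q = [81560/2609 61844/2609; 61844/2609 198266/7827]
step 2: y = z − H·x̄ = [15440/7827]
step 2: S = H·P̄·Hᵀ + R = [845318/7827]
step 2: K = P̄·Hᵀ·S⁻¹ = [-215106/422659; -191899/422659]
step 2: x' = x̄ + K·y = [-114910/422659, -276869/422659]
step 2: P' = (I − K·H)·P̄ = [1389424/422659 -529000/422659; -529000/422659 1296596/422659]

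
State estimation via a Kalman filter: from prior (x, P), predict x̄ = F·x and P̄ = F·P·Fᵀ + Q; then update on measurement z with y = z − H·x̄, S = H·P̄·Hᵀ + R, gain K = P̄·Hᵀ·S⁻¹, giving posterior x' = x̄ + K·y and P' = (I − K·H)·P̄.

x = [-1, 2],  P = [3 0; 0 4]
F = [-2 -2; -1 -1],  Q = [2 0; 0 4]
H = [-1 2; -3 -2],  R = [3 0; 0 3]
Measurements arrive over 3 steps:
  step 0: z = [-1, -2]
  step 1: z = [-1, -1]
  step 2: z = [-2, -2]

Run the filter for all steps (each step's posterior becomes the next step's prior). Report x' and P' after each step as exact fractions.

step 0: x̄ = F·x = [-2, -1]
step 0: P̄ = F·P·Fᵀ + Q = [30 14; 14 11]
step 0: y = z − H·x̄ = [-1, -10]
step 0: S = H·P̄·Hᵀ + R = [21 -10; -10 485]
step 0: K = P̄·Hᵀ·S⁻¹ = [-430/2017 -2498/10085; 648/2017 -1264/10085]
step 0: x' = x̄ + K·y = [1392/2017, -137/2017]
step 0: P' = (I − K·H)·P̄ = [3486/10085 -1482/10085; -1482/10085 4119/10085]
step 1: x̄ = F·x = [-2510/2017, -1255/2017]
step 1: P̄ = F·P·Fᵀ + Q = [38734/10085 9282/10085; 9282/10085 44981/10085]
step 1: y = z − H·x̄ = [-1, -12057/2017]
step 1: S = H·P̄·Hᵀ + R = [21 -10; -10 670169/10085]
step 1: K = P̄·Hᵀ·S⁻¹ = [-2687998/13065049 -3031786/13065049; 4183272/13065049 -1667168/13065049]
step 1: x' = x̄ + K·y = [4552634/13065049, -2346679/13065049]
step 1: P' = (I − K·H)·P̄ = [4289838/13065049 -1887078/13065049; -1887078/13065049 5331369/13065049]
step 2: x̄ = F·x = [-4411910/13065049, -2205955/13065049]
step 2: P̄ = F·P·Fᵀ + Q = [49518302/13065049 11694102/13065049; 11694102/13065049 58107247/13065049]
step 2: y = z − H·x̄ = [-2, -43777738/13065049]
step 2: S = H·P̄·Hᵀ + R = [21 -10; -10 857618077/13065049]
step 2: K = P̄·Hᵀ·S⁻¹ = [-3434667254/16703474717 -3872106290/16703474717; 5347976616/16703474717 -2132028880/16703474717]
step 2: x' = x̄ + K·y = [14203239458/16703474717, -6372334687/16703474717]
step 2: P' = (I − K·H)·P̄ = [5480080158/16703474717 -2411960802/16703474717; -2411960802/16703474717 6815984523/16703474717]

step 0: x' = [1392/2017, -137/2017], P' = [3486/10085 -1482/10085; -1482/10085 4119/10085]
step 1: x' = [4552634/13065049, -2346679/13065049], P' = [4289838/13065049 -1887078/13065049; -1887078/13065049 5331369/13065049]
step 2: x' = [14203239458/16703474717, -6372334687/16703474717], P' = [5480080158/16703474717 -2411960802/16703474717; -2411960802/16703474717 6815984523/16703474717]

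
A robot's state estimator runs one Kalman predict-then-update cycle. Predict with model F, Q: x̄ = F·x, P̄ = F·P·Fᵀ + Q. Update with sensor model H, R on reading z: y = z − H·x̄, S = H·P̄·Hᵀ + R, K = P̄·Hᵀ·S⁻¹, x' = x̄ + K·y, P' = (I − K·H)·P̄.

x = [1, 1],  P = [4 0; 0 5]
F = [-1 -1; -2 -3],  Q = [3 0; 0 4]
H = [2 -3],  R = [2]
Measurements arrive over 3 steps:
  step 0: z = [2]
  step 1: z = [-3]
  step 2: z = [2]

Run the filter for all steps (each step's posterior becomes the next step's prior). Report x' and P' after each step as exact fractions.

step 0: x' = [-313/359, -454/359], P' = [2283/359 1552/359; 1552/359 1134/359]
step 1: x' = [30508/49239, 140273/98478], P' = [329554/49239 225034/49239; 225034/49239 164479/49239]
step 2: x' = [-9458025/28396189, -25579149/28396189], P' = [190611839/28396189 130174232/28396189; 130174232/28396189 95137650/28396189]

step 0: x̄ = F·x = [-2, -5]
step 0: P̄ = F·P·Fᵀ + Q = [12 23; 23 65]
step 0: y = z − H·x̄ = [-9]
step 0: S = H·P̄·Hᵀ + R = [359]
step 0: K = P̄·Hᵀ·S⁻¹ = [-45/359; -149/359]
step 0: x' = x̄ + K·y = [-313/359, -454/359]
step 0: P' = (I − K·H)·P̄ = [2283/359 1552/359; 1552/359 1134/359]
step 1: x̄ = F·x = [767/359, 1988/359]
step 1: P̄ = F·P·Fᵀ + Q = [7598/359 15728/359; 15728/359 39398/359]
step 1: y = z − H·x̄ = [3353/359]
step 1: S = H·P̄·Hᵀ + R = [196956/359]
step 1: K = P̄·Hᵀ·S⁻¹ = [-7997/49239; -43369/98478]
step 1: x' = x̄ + K·y = [30508/49239, 140273/98478]
step 1: P' = (I − K·H)·P̄ = [329554/49239 225034/49239; 225034/49239 164479/49239]
step 2: x̄ = F·x = [-201289/98478, -542851/98478]
step 2: P̄ = F·P·Fᵀ + Q = [1091818/49239 2277715/49239; 2277715/49239 5695891/49239]
step 2: y = z − H·x̄ = [-1029019/98478]
step 2: S = H·P̄·Hᵀ + R = [28396189/49239]
step 2: K = P̄·Hᵀ·S⁻¹ = [-4649509/28396189; -12532243/28396189]
step 2: x' = x̄ + K·y = [-9458025/28396189, -25579149/28396189]
step 2: P' = (I − K·H)·P̄ = [190611839/28396189 130174232/28396189; 130174232/28396189 95137650/28396189]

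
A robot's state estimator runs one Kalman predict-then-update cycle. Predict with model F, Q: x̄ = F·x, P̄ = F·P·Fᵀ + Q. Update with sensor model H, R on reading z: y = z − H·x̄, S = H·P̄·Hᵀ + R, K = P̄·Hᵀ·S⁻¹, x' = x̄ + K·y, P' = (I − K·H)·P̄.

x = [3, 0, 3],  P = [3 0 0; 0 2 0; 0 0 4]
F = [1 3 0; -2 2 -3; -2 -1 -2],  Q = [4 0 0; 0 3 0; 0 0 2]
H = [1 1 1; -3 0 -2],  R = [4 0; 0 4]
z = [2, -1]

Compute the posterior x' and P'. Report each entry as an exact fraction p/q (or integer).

x' = [15289/10715, 9001/10715, -14708/10715]
P' = [55628/10715 -268/10715 -72016/10715; -268/10715 32728/10715 -2624/10715; -72016/10715 -2624/10715 100912/10715]

x̄ = F·x = [3, -15, -12]
P̄ = F·P·Fᵀ + Q = [25 6 -12; 6 59 32; -12 32 32]
y = z − H·x̄ = [26, -16]
S = H·P̄·Hᵀ + R = [172 -161; -161 213]
K = P̄·Hᵀ·S⁻¹ = [-4164/10715 -5713/10715; 7459/10715 1513/10715; 6568/10715 3556/10715]
x' = x̄ + K·y = [15289/10715, 9001/10715, -14708/10715]
P' = (I − K·H)·P̄ = [55628/10715 -268/10715 -72016/10715; -268/10715 32728/10715 -2624/10715; -72016/10715 -2624/10715 100912/10715]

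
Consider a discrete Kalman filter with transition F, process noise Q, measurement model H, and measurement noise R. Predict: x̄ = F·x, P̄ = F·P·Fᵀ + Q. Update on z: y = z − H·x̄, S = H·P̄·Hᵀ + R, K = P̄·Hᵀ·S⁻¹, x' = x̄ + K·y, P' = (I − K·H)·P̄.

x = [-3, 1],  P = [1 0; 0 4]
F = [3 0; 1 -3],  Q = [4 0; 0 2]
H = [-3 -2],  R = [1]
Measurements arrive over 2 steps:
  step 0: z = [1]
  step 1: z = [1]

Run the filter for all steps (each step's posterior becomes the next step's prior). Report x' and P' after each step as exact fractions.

step 0: x̄ = F·x = [-9, -6]
step 0: P̄ = F·P·Fᵀ + Q = [13 3; 3 39]
step 0: y = z − H·x̄ = [-38]
step 0: S = H·P̄·Hᵀ + R = [310]
step 0: K = P̄·Hᵀ·S⁻¹ = [-9/62; -87/310]
step 0: x' = x̄ + K·y = [-108/31, 723/155]
step 0: P' = (I − K·H)·P̄ = [401/62 -597/62; -597/62 4521/310]
step 1: x̄ = F·x = [-324/31, -2709/155]
step 1: P̄ = F·P·Fᵀ + Q = [3857/62 3288/31; 3288/31 30612/155]
step 1: y = z − H·x̄ = [-10123/155]
step 1: S = H·P̄·Hᵀ + R = [813331/310]
step 1: K = P̄·Hᵀ·S⁻¹ = [-123615/813331; -221088/813331]
step 1: x' = x̄ + K·y = [-427365/813331, 224259/813331]
step 1: P' = (I − K·H)·P̄ = [1304581/813331 -1895064/813331; -1895064/813331 2953140/813331]

step 0: x' = [-108/31, 723/155], P' = [401/62 -597/62; -597/62 4521/310]
step 1: x' = [-427365/813331, 224259/813331], P' = [1304581/813331 -1895064/813331; -1895064/813331 2953140/813331]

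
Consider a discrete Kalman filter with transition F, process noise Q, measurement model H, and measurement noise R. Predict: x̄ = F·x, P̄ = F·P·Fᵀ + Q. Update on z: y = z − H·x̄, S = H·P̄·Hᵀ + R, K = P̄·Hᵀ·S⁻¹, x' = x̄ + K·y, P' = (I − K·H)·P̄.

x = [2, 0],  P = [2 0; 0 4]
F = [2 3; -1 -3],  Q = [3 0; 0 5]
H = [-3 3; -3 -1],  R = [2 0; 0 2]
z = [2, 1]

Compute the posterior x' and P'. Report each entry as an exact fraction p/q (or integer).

x' = [-11929/32070, 9889/32070]
P' = [2152/16035 1223/16035; 1223/16035 3832/16035]

x̄ = F·x = [4, -2]
P̄ = F·P·Fᵀ + Q = [47 -40; -40 43]
y = z − H·x̄ = [20, 11]
S = H·P̄·Hᵀ + R = [1532 534; 534 228]
K = P̄·Hᵀ·S⁻¹ = [-929/10690 -7679/32070; 2609/10690 -7501/32070]
x' = x̄ + K·y = [-11929/32070, 9889/32070]
P' = (I − K·H)·P̄ = [2152/16035 1223/16035; 1223/16035 3832/16035]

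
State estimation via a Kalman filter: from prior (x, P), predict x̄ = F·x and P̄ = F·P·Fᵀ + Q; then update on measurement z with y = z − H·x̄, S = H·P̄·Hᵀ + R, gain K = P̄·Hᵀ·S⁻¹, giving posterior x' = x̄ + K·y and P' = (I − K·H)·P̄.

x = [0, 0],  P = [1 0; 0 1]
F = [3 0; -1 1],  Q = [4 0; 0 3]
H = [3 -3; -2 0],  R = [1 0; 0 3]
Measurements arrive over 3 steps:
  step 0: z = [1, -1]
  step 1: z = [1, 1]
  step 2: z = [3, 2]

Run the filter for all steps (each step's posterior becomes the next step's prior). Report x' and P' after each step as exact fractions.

step 0: x̄ = F·x = [0, 0]
step 0: P̄ = F·P·Fᵀ + Q = [13 -3; -3 5]
step 0: y = z − H·x̄ = [1, -1]
step 0: S = H·P̄·Hᵀ + R = [217 -96; -96 55]
step 0: K = P̄·Hᵀ·S⁻¹ = [144/2719 -1034/2719; -744/2719 -1002/2719]
step 0: x' = x̄ + K·y = [1178/2719, 258/2719]
step 0: P' = (I − K·H)·P̄ = [1551/2719 1503/2719; 1503/2719 1751/2719]
step 1: x̄ = F·x = [3534/2719, -920/2719]
step 1: P̄ = F·P·Fᵀ + Q = [24835/2719 -144/2719; -144/2719 8453/2719]
step 1: y = z − H·x̄ = [-10643/2719, 9787/2719]
step 1: S = H·P̄·Hᵀ + R = [304903/2719 -149874/2719; -149874/2719 107497/2719]
step 1: K = P̄·Hᵀ·S⁻¹ = [224811/3793285 -1439288/3793285; -200757/758657 -277866/758657]
step 1: x' = x̄ + K·y = [-1130381/3793285, -471049/758657]
step 1: P' = (I − K·H)·P̄ = [2158932/3793285 416799/758657; 416799/758657 483718/758657]
step 2: x̄ = F·x = [-3391143/3793285, -1224864/3793285]
step 2: P̄ = F·P·Fᵀ + Q = [34603528/3793285 -224811/3793285; -224811/3793285 11789387/3793285]
step 2: y = z − H·x̄ = [17878692/3793285, 804284/3793285]
step 2: S = H·P̄·Hᵀ + R = [425376118/3793285 -208970034/3793285; -208970034/3793285 149793967/3793285]
step 2: K = P̄·Hᵀ·S⁻¹ = [313455051/5285735470 -1002401779/2642867735; -139852545/528573547 -193514688/528573547]
step 2: x' = x̄ + K·y = [-1836528227/2642867735, -870868404/528573547]
step 2: P' = (I − K·H)·P̄ = [3007205337/5285735470 290272032/528573547; 290272032/528573547 336889547/528573547]

step 0: x' = [1178/2719, 258/2719], P' = [1551/2719 1503/2719; 1503/2719 1751/2719]
step 1: x' = [-1130381/3793285, -471049/758657], P' = [2158932/3793285 416799/758657; 416799/758657 483718/758657]
step 2: x' = [-1836528227/2642867735, -870868404/528573547], P' = [3007205337/5285735470 290272032/528573547; 290272032/528573547 336889547/528573547]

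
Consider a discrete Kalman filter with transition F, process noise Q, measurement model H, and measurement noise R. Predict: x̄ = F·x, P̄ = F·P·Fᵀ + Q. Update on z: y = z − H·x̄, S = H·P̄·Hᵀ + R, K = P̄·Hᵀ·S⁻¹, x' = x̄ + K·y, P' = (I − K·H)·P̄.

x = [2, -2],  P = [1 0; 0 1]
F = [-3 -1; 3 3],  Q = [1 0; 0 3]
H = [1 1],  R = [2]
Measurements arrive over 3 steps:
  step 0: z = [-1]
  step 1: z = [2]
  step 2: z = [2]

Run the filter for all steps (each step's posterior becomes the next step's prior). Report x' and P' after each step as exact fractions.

step 0: x̄ = F·x = [-4, 0]
step 0: P̄ = F·P·Fᵀ + Q = [11 -12; -12 21]
step 0: y = z − H·x̄ = [3]
step 0: S = H·P̄·Hᵀ + R = [10]
step 0: K = P̄·Hᵀ·S⁻¹ = [-1/10; 9/10]
step 0: x' = x̄ + K·y = [-43/10, 27/10]
step 0: P' = (I − K·H)·P̄ = [109/10 -111/10; -111/10 129/10]
step 1: x̄ = F·x = [51/5, -24/5]
step 1: P̄ = F·P·Fᵀ + Q = [227/5 -18/5; -18/5 87/5]
step 1: y = z − H·x̄ = [-17/5]
step 1: S = H·P̄·Hᵀ + R = [288/5]
step 1: K = P̄·Hᵀ·S⁻¹ = [209/288; 23/96]
step 1: x' = x̄ + K·y = [2227/288, -539/96]
step 1: P' = (I − K·H)·P̄ = [4339/288 -1307/96; -1307/96 451/32]
step 2: x̄ = F·x = [-211/12, 305/48]
step 2: P̄ = F·P·Fᵀ + Q = [69 -29/2; -29/2 163/8]
step 2: y = z − H·x̄ = [635/48]
step 2: S = H·P̄·Hᵀ + R = [499/8]
step 2: K = P̄·Hᵀ·S⁻¹ = [436/499; 47/499]
step 2: x' = x̄ + K·y = [-18037/2994, 7585/998]
step 2: P' = (I − K·H)·P̄ = [10669/499 -9797/499; -9797/499 9891/499]

step 0: x' = [-43/10, 27/10], P' = [109/10 -111/10; -111/10 129/10]
step 1: x' = [2227/288, -539/96], P' = [4339/288 -1307/96; -1307/96 451/32]
step 2: x' = [-18037/2994, 7585/998], P' = [10669/499 -9797/499; -9797/499 9891/499]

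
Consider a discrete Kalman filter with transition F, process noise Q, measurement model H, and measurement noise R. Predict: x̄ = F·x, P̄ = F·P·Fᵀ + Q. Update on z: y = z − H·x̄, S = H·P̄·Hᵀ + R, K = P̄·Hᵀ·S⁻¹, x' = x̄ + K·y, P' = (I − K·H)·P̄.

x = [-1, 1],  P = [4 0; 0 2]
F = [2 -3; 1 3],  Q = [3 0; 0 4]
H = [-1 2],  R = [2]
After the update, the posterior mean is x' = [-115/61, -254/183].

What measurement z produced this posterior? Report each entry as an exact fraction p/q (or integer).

z = [-1]

x̄ = F·x = [-5, 2]
P̄ = F·P·Fᵀ + Q = [37 -10; -10 26]
S = H·P̄·Hᵀ + R = [183]
K = P̄·Hᵀ·S⁻¹ = [-19/61; 62/183]
x' − x̄ = [190/61, -620/183] = K·y
y = (KᵀK)⁻¹·Kᵀ·(x' − x̄) = [-10]
z = y + H·x̄ = [-10] + [9] = [-1]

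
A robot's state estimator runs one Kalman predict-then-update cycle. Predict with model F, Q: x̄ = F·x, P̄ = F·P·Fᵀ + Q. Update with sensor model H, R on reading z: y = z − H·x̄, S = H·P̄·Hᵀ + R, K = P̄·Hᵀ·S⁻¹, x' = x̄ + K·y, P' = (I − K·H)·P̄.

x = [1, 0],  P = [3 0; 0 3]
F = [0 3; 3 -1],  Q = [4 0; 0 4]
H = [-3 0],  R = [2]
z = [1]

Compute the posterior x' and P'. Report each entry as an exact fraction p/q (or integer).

x' = [-93/281, 870/281]
P' = [62/281 -18/281; -18/281 8825/281]

x̄ = F·x = [0, 3]
P̄ = F·P·Fᵀ + Q = [31 -9; -9 34]
y = z − H·x̄ = [1]
S = H·P̄·Hᵀ + R = [281]
K = P̄·Hᵀ·S⁻¹ = [-93/281; 27/281]
x' = x̄ + K·y = [-93/281, 870/281]
P' = (I − K·H)·P̄ = [62/281 -18/281; -18/281 8825/281]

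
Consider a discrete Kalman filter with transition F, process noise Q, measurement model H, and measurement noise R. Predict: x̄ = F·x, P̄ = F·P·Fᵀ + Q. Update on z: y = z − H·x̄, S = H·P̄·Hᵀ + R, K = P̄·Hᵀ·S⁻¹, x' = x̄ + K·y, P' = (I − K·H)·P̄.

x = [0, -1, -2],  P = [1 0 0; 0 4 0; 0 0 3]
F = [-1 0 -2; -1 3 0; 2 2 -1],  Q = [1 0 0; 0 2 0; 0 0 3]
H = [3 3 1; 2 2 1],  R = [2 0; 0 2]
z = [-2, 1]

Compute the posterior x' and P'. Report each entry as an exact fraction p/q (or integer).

x̄ = F·x = [4, -3, 0]
P̄ = F·P·Fᵀ + Q = [14 1 4; 1 39 22; 4 22 26]
y = z − H·x̄ = [-5, -1]
S = H·P̄·Hᵀ + R = [679 486; 486 352]
K = P̄·Hᵀ·S⁻¹ = [181/703 -182/703; 103/703 123/1406; -325/703 1209/1406]
x' = x̄ + K·y = [2089/703, -5371/1406, 2041/1406]
P' = (I − K·H)·P̄ = [7161/703 -6435/703 -1816/703; -6435/703 6518/703 -43/703; -1816/703 -43/703 4927/703]

x' = [2089/703, -5371/1406, 2041/1406]
P' = [7161/703 -6435/703 -1816/703; -6435/703 6518/703 -43/703; -1816/703 -43/703 4927/703]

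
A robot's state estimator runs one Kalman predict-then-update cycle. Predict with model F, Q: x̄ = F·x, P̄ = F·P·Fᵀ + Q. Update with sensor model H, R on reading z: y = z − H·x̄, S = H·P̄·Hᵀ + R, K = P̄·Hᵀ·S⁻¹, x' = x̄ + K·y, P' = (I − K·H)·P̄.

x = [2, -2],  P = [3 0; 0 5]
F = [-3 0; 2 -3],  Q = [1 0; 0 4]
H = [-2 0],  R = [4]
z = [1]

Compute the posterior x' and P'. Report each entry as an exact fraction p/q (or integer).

x' = [-20/29, 191/29]
P' = [28/29 -18/29; -18/29 1445/29]

x̄ = F·x = [-6, 10]
P̄ = F·P·Fᵀ + Q = [28 -18; -18 61]
y = z − H·x̄ = [-11]
S = H·P̄·Hᵀ + R = [116]
K = P̄·Hᵀ·S⁻¹ = [-14/29; 9/29]
x' = x̄ + K·y = [-20/29, 191/29]
P' = (I − K·H)·P̄ = [28/29 -18/29; -18/29 1445/29]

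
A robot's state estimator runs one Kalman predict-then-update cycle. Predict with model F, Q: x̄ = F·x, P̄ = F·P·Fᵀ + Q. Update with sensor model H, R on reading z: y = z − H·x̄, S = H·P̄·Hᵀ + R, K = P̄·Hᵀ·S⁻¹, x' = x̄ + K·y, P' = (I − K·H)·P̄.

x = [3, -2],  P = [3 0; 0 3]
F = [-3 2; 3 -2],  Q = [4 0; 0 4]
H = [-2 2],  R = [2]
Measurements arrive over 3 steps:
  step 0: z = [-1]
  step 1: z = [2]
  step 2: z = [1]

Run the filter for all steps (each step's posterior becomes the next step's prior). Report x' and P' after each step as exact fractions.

step 0: x̄ = F·x = [-13, 13]
step 0: P̄ = F·P·Fᵀ + Q = [43 -39; -39 43]
step 0: y = z − H·x̄ = [-53]
step 0: S = H·P̄·Hᵀ + R = [658]
step 0: K = P̄·Hᵀ·S⁻¹ = [-82/329; 82/329]
step 0: x' = x̄ + K·y = [69/329, -69/329]
step 0: P' = (I − K·H)·P̄ = [699/329 617/329; 617/329 699/329]
step 1: x̄ = F·x = [-345/329, 345/329]
step 1: P̄ = F·P·Fᵀ + Q = [2999/329 -1683/329; -1683/329 2999/329]
step 1: y = z − H·x̄ = [-722/329]
step 1: S = H·P̄·Hᵀ + R = [38114/329]
step 1: K = P̄·Hᵀ·S⁻¹ = [-4682/19057; 4682/19057]
step 1: x' = x̄ + K·y = [-511/1003, 511/1003]
step 1: P' = (I − K·H)·P̄ = [40455/19057 35773/19057; 35773/19057 40455/19057]
step 2: x̄ = F·x = [2555/1003, -2555/1003]
step 2: P̄ = F·P·Fᵀ + Q = [172867/19057 -96639/19057; -96639/19057 172867/19057]
step 2: y = z − H·x̄ = [11223/1003]
step 2: S = H·P̄·Hᵀ + R = [2194162/19057]
step 2: K = P̄·Hᵀ·S⁻¹ = [-269506/1097081; 269506/1097081]
step 2: x' = x̄ + K·y = [-220961/1097081, 220961/1097081]
step 2: P' = (I − K·H)·P̄ = [2328915/1097081 2059409/1097081; 2059409/1097081 2328915/1097081]

step 0: x' = [69/329, -69/329], P' = [699/329 617/329; 617/329 699/329]
step 1: x' = [-511/1003, 511/1003], P' = [40455/19057 35773/19057; 35773/19057 40455/19057]
step 2: x' = [-220961/1097081, 220961/1097081], P' = [2328915/1097081 2059409/1097081; 2059409/1097081 2328915/1097081]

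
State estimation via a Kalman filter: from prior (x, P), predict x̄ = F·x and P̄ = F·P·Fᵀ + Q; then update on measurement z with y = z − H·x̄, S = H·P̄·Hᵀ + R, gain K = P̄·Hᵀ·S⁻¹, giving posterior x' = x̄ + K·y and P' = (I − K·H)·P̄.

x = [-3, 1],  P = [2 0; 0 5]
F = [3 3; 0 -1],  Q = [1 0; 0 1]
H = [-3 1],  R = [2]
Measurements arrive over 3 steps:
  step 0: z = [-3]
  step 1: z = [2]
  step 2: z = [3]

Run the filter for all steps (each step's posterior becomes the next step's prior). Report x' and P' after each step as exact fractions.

step 0: x' = [48/337, -847/337], P' = [287/674 447/674; 447/674 1443/674]
step 1: x' = [-1003/2439, 32243/36585], P' = [245/813 709/2439; 709/2439 261589/256095]
step 2: x' = [-4021638/3760255, -14348857/48883315], P' = [1131634/3760255 1095972/3760255; 1095972/3760255 49826888/48883315]

step 0: x̄ = F·x = [-6, -1]
step 0: P̄ = F·P·Fᵀ + Q = [64 -15; -15 6]
step 0: y = z − H·x̄ = [-20]
step 0: S = H·P̄·Hᵀ + R = [674]
step 0: K = P̄·Hᵀ·S⁻¹ = [-207/674; 51/674]
step 0: x' = x̄ + K·y = [48/337, -847/337]
step 0: P' = (I − K·H)·P̄ = [287/674 447/674; 447/674 1443/674]
step 1: x̄ = F·x = [-2397/337, 847/337]
step 1: P̄ = F·P·Fᵀ + Q = [12145/337 -2835/337; -2835/337 2117/674]
step 1: y = z − H·x̄ = [-7364/337]
step 1: S = H·P̄·Hᵀ + R = [256095/674]
step 1: K = P̄·Hᵀ·S⁻¹ = [-748/2439; 19127/256095]
step 1: x' = x̄ + K·y = [-1003/2439, 32243/36585]
step 1: P' = (I − K·H)·P̄ = [245/813 709/2439; 709/2439 261589/256095]
step 2: x̄ = F·x = [17198/12195, -32243/36585]
step 2: P̄ = F·P·Fᵀ + Q = [516109/28455 -336034/85365; -336034/85365 517684/256095]
step 2: y = z − H·x̄ = [59356/7317]
step 2: S = H·P̄·Hᵀ + R = [9776663/51219]
step 2: K = P̄·Hᵀ·S⁻¹ = [-229893/752051; 708398/9776663]
step 2: x' = x̄ + K·y = [-4021638/3760255, -14348857/48883315]
step 2: P' = (I − K·H)·P̄ = [1131634/3760255 1095972/3760255; 1095972/3760255 49826888/48883315]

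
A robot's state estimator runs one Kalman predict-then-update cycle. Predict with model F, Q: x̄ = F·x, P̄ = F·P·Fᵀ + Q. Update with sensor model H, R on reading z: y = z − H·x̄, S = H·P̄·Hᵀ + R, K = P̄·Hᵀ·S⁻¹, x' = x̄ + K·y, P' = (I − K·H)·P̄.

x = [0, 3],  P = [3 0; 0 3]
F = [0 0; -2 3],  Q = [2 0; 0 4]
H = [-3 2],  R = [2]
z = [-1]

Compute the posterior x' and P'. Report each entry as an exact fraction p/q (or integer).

x̄ = F·x = [0, 9]
P̄ = F·P·Fᵀ + Q = [2 0; 0 43]
y = z − H·x̄ = [-19]
S = H·P̄·Hᵀ + R = [192]
K = P̄·Hᵀ·S⁻¹ = [-1/32; 43/96]
x' = x̄ + K·y = [19/32, 47/96]
P' = (I − K·H)·P̄ = [29/16 43/16; 43/16 215/48]

x' = [19/32, 47/96]
P' = [29/16 43/16; 43/16 215/48]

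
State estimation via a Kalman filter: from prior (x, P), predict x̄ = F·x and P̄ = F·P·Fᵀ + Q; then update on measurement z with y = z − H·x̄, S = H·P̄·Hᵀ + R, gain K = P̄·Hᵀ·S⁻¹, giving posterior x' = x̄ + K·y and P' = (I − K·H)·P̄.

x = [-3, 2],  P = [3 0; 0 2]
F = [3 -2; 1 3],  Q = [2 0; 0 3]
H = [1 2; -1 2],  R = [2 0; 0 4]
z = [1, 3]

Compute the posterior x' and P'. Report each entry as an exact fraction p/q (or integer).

x' = [-10931/7423, 8109/7423]
P' = [10696/7423 -1770/7423; -1770/7423 2733/7423]

x̄ = F·x = [-13, 3]
P̄ = F·P·Fᵀ + Q = [37 -3; -3 24]
y = z − H·x̄ = [8, -16]
S = H·P̄·Hᵀ + R = [123 59; 59 149]
K = P̄·Hᵀ·S⁻¹ = [3578/7423 -3559/7423; 1848/7423 1809/7423]
x' = x̄ + K·y = [-10931/7423, 8109/7423]
P' = (I − K·H)·P̄ = [10696/7423 -1770/7423; -1770/7423 2733/7423]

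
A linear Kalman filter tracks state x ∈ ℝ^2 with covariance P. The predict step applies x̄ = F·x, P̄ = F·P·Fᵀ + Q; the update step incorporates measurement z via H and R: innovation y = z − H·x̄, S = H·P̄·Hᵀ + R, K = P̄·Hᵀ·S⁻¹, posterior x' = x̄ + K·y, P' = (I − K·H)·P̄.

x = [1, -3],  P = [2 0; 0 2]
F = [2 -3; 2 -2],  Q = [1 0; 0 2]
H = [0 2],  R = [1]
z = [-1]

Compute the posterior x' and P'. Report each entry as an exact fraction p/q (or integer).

x̄ = F·x = [11, 8]
P̄ = F·P·Fᵀ + Q = [27 20; 20 18]
y = z − H·x̄ = [-17]
S = H·P̄·Hᵀ + R = [73]
K = P̄·Hᵀ·S⁻¹ = [40/73; 36/73]
x' = x̄ + K·y = [123/73, -28/73]
P' = (I − K·H)·P̄ = [371/73 20/73; 20/73 18/73]

x' = [123/73, -28/73]
P' = [371/73 20/73; 20/73 18/73]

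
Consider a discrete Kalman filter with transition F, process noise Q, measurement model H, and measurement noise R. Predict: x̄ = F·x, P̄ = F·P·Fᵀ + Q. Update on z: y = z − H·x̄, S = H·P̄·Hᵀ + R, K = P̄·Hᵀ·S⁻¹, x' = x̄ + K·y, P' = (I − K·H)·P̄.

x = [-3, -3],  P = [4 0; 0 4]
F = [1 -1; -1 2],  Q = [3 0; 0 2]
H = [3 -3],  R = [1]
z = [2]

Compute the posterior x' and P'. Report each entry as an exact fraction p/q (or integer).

x' = [-483/514, -414/257]
P' = [893/514 435/257; 435/257 452/257]

x̄ = F·x = [0, -3]
P̄ = F·P·Fᵀ + Q = [11 -12; -12 22]
y = z − H·x̄ = [-7]
S = H·P̄·Hᵀ + R = [514]
K = P̄·Hᵀ·S⁻¹ = [69/514; -51/257]
x' = x̄ + K·y = [-483/514, -414/257]
P' = (I − K·H)·P̄ = [893/514 435/257; 435/257 452/257]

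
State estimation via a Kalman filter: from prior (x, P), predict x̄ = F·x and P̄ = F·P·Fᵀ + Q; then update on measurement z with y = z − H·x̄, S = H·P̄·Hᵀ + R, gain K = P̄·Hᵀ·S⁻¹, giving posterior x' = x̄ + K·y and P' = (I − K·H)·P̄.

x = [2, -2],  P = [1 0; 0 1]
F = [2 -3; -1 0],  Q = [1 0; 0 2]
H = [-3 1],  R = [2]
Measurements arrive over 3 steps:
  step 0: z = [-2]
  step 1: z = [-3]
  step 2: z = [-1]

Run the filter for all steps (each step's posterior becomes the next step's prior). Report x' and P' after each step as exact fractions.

step 0: x̄ = F·x = [10, -2]
step 0: P̄ = F·P·Fᵀ + Q = [14 -2; -2 3]
step 0: y = z − H·x̄ = [30]
step 0: S = H·P̄·Hᵀ + R = [143]
step 0: K = P̄·Hᵀ·S⁻¹ = [-4/13; 9/143]
step 0: x' = x̄ + K·y = [10/13, -16/143]
step 0: P' = (I − K·H)·P̄ = [6/13 10/13; 10/13 348/143]
step 1: x̄ = F·x = [268/143, -10/13]
step 1: P̄ = F·P·Fᵀ + Q = [2219/143 18/13; 18/13 32/13]
step 1: y = z − H·x̄ = [485/143]
step 1: S = H·P̄·Hᵀ + R = [19421/143]
step 1: K = P̄·Hᵀ·S⁻¹ = [-6459/19421; -242/19421]
step 1: x' = x̄ + K·y = [14491/19421, -15760/19421]
step 1: P' = (I − K·H)·P̄ = [9626/19421 15960/19421; 15960/19421 47396/19421]
step 2: x̄ = F·x = [76262/19421, -14491/19421]
step 2: P̄ = F·P·Fᵀ + Q = [292969/19421 28628/19421; 28628/19421 48468/19421]
step 2: y = z − H·x̄ = [223856/19421]
step 2: S = H·P̄·Hᵀ + R = [2552263/19421]
step 2: K = P̄·Hᵀ·S⁻¹ = [-850279/2552263; -37416/2552263]
step 2: x' = x̄ + K·y = [221442/2552263, -2335649/2552263]
step 2: P' = (I − K·H)·P̄ = [1274886/2552263 2124100/2552263; 2124100/2552263 6297468/2552263]

step 0: x' = [10/13, -16/143], P' = [6/13 10/13; 10/13 348/143]
step 1: x' = [14491/19421, -15760/19421], P' = [9626/19421 15960/19421; 15960/19421 47396/19421]
step 2: x' = [221442/2552263, -2335649/2552263], P' = [1274886/2552263 2124100/2552263; 2124100/2552263 6297468/2552263]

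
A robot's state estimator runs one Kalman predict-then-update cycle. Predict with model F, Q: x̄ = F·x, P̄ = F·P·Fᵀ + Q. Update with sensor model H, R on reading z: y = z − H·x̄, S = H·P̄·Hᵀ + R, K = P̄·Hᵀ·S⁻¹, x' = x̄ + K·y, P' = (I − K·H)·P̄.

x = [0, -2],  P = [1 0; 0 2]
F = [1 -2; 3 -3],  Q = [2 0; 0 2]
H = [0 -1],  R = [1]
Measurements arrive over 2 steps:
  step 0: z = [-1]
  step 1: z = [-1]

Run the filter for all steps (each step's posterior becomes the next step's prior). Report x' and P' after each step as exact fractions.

step 0: x̄ = F·x = [4, 6]
step 0: P̄ = F·P·Fᵀ + Q = [11 15; 15 29]
step 0: y = z − H·x̄ = [5]
step 0: S = H·P̄·Hᵀ + R = [30]
step 0: K = P̄·Hᵀ·S⁻¹ = [-1/2; -29/30]
step 0: x' = x̄ + K·y = [3/2, 7/6]
step 0: P' = (I − K·H)·P̄ = [7/2 1/2; 1/2 29/30]
step 1: x̄ = F·x = [-5/6, 1]
step 1: P̄ = F·P·Fᵀ + Q = [221/30 59/5; 59/5 166/5]
step 1: y = z − H·x̄ = [0]
step 1: S = H·P̄·Hᵀ + R = [171/5]
step 1: K = P̄·Hᵀ·S⁻¹ = [-59/171; -166/171]
step 1: x' = x̄ + K·y = [-5/6, 1]
step 1: P' = (I − K·H)·P̄ = [1127/342 59/171; 59/171 166/171]

step 0: x' = [3/2, 7/6], P' = [7/2 1/2; 1/2 29/30]
step 1: x' = [-5/6, 1], P' = [1127/342 59/171; 59/171 166/171]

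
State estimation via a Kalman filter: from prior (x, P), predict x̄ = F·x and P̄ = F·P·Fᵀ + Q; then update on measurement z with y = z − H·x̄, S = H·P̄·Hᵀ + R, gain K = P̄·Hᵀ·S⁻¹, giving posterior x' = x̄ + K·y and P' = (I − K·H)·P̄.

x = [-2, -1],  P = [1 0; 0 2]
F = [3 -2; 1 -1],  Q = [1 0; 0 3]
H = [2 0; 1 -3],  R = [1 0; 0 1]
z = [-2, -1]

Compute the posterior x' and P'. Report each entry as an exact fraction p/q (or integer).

x̄ = F·x = [-4, -1]
P̄ = F·P·Fᵀ + Q = [18 7; 7 6]
y = z − H·x̄ = [6, 0]
S = H·P̄·Hᵀ + R = [73 -6; -6 31]
K = P̄·Hᵀ·S⁻¹ = [1098/2227 -3/2227; 368/2227 -719/2227]
x' = x̄ + K·y = [-2320/2227, -19/2227]
P' = (I − K·H)·P̄ = [549/2227 184/2227; 184/2227 301/2227]

x' = [-2320/2227, -19/2227]
P' = [549/2227 184/2227; 184/2227 301/2227]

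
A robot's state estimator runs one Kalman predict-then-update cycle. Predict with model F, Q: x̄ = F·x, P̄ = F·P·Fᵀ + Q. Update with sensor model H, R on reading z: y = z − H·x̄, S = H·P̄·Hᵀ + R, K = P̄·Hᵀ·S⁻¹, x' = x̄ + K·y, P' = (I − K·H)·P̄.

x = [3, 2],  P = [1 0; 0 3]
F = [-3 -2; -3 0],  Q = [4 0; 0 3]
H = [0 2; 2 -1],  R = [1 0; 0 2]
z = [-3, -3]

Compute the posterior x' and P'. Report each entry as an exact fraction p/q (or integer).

x' = [-4516/1839, -1003/613]
P' = [2021/3678 76/613; 76/613 150/613]

x̄ = F·x = [-13, -9]
P̄ = F·P·Fᵀ + Q = [25 9; 9 12]
y = z − H·x̄ = [15, 14]
S = H·P̄·Hᵀ + R = [49 12; 12 78]
K = P̄·Hᵀ·S⁻¹ = [152/613 1793/3678; 300/613 1/613]
x' = x̄ + K·y = [-4516/1839, -1003/613]
P' = (I − K·H)·P̄ = [2021/3678 76/613; 76/613 150/613]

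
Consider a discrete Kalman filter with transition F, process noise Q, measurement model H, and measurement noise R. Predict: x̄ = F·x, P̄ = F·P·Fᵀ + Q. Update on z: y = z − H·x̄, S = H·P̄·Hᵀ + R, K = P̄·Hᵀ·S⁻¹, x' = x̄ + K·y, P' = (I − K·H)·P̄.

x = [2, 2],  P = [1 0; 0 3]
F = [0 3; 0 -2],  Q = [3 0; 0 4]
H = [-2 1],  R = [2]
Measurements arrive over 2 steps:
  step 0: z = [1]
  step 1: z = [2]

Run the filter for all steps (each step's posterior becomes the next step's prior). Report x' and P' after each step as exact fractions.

step 0: x' = [-11/35, 22/105], P' = [36/35 46/35; 46/35 328/105]
step 1: x' = [-8436/11441, 5624/11441], P' = [11769/11441 15036/11441; 15036/11441 35740/11441]

step 0: x̄ = F·x = [6, -4]
step 0: P̄ = F·P·Fᵀ + Q = [30 -18; -18 16]
step 0: y = z − H·x̄ = [17]
step 0: S = H·P̄·Hᵀ + R = [210]
step 0: K = P̄·Hᵀ·S⁻¹ = [-13/35; 26/105]
step 0: x' = x̄ + K·y = [-11/35, 22/105]
step 0: P' = (I − K·H)·P̄ = [36/35 46/35; 46/35 328/105]
step 1: x̄ = F·x = [22/35, -44/105]
step 1: P̄ = F·P·Fᵀ + Q = [1089/35 -656/35; -656/35 1732/105]
step 1: y = z − H·x̄ = [386/105]
step 1: S = H·P̄·Hᵀ + R = [22882/105]
step 1: K = P̄·Hᵀ·S⁻¹ = [-4251/11441; 2834/11441]
step 1: x' = x̄ + K·y = [-8436/11441, 5624/11441]
step 1: P' = (I − K·H)·P̄ = [11769/11441 15036/11441; 15036/11441 35740/11441]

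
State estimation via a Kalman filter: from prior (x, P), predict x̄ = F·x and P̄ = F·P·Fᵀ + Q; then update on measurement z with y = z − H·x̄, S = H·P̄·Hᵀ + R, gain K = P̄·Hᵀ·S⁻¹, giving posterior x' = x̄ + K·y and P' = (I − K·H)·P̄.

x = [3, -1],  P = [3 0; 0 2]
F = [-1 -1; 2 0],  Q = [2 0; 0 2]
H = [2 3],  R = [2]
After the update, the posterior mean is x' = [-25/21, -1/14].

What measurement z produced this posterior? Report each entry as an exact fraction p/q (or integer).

z = [-3]

x̄ = F·x = [-2, 6]
P̄ = F·P·Fᵀ + Q = [7 -6; -6 14]
S = H·P̄·Hᵀ + R = [84]
K = P̄·Hᵀ·S⁻¹ = [-1/21; 5/14]
x' − x̄ = [17/21, -85/14] = K·y
y = (KᵀK)⁻¹·Kᵀ·(x' − x̄) = [-17]
z = y + H·x̄ = [-17] + [14] = [-3]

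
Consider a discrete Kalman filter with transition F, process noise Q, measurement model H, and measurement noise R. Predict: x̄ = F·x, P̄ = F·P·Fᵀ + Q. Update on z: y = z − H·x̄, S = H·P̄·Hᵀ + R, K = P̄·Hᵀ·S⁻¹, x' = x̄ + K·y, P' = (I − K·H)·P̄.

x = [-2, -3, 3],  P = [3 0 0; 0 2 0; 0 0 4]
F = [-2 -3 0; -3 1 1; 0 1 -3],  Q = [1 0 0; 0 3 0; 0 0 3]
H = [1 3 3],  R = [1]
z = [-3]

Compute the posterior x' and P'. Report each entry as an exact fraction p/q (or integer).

x' = [1093/83, 3666/581, -6798/581]
P' = [2230/83 366/83 -1107/83; 366/83 12816/581 -13640/581; -1107/83 -13640/581 16252/581]

x̄ = F·x = [13, 6, -12]
P̄ = F·P·Fᵀ + Q = [31 12 -6; 12 36 -10; -6 -10 41]
y = z − H·x̄ = [2]
S = H·P̄·Hᵀ + R = [581]
K = P̄·Hᵀ·S⁻¹ = [7/83; 90/581; 87/581]
x' = x̄ + K·y = [1093/83, 3666/581, -6798/581]
P' = (I − K·H)·P̄ = [2230/83 366/83 -1107/83; 366/83 12816/581 -13640/581; -1107/83 -13640/581 16252/581]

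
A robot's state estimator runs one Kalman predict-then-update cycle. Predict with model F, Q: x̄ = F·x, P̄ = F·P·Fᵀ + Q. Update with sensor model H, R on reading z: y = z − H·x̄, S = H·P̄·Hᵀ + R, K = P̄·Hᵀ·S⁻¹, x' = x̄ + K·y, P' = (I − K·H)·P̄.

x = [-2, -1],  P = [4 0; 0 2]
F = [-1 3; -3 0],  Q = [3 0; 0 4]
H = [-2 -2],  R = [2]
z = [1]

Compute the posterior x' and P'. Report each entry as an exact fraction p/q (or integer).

x' = [-586/179, 502/179]
P' = [1737/179 -1700/179; -1700/179 1752/179]

x̄ = F·x = [-1, 6]
P̄ = F·P·Fᵀ + Q = [25 12; 12 40]
y = z − H·x̄ = [11]
S = H·P̄·Hᵀ + R = [358]
K = P̄·Hᵀ·S⁻¹ = [-37/179; -52/179]
x' = x̄ + K·y = [-586/179, 502/179]
P' = (I − K·H)·P̄ = [1737/179 -1700/179; -1700/179 1752/179]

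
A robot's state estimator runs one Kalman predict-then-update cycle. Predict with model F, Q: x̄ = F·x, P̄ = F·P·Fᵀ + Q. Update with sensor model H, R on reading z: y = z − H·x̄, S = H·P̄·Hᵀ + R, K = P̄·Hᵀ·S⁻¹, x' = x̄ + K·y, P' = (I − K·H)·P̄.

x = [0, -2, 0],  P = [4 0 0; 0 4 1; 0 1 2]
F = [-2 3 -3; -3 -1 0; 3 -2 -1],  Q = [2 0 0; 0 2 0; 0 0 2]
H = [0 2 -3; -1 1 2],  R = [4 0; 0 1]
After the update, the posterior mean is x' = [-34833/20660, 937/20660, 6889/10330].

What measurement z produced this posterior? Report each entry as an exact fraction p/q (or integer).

z = [-2, 3]

x̄ = F·x = [-6, 2, 4]
P̄ = F·P·Fᵀ + Q = [54 15 -39; 15 42 -27; -39 -27 60]
S = H·P̄·Hᵀ + R = [1036 -450; -450 355]
K = P̄·Hᵀ·S⁻¹ = [-93/33056 -27531/82640; 9285/33056 23139/82640; -2367/16528 7863/41320]
x' − x̄ = [89127/20660, -40383/20660, -34431/10330] = K·y
y = (KᵀK)⁻¹·Kᵀ·(x' − x̄) = [6, -13]
z = y + H·x̄ = [6, -13] + [-8, 16] = [-2, 3]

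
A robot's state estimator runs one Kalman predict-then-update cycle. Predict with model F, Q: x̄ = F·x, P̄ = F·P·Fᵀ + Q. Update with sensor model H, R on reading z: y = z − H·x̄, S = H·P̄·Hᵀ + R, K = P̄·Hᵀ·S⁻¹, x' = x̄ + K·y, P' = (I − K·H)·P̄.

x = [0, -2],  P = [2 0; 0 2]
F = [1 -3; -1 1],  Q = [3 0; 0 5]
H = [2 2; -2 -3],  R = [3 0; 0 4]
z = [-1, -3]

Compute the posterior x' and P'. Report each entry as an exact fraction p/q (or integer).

x̄ = F·x = [6, -2]
P̄ = F·P·Fᵀ + Q = [23 -8; -8 9]
y = z − H·x̄ = [-9, 3]
S = H·P̄·Hᵀ + R = [67 -66; -66 81]
K = P̄·Hᵀ·S⁻¹ = [326/357 506/1071; -188/357 -605/1071]
x' = x̄ + K·y = [-286/357, 373/357]
P' = (I − K·H)·P̄ = [6425/1071 -4958/1071; -4958/1071 4112/1071]

x' = [-286/357, 373/357]
P' = [6425/1071 -4958/1071; -4958/1071 4112/1071]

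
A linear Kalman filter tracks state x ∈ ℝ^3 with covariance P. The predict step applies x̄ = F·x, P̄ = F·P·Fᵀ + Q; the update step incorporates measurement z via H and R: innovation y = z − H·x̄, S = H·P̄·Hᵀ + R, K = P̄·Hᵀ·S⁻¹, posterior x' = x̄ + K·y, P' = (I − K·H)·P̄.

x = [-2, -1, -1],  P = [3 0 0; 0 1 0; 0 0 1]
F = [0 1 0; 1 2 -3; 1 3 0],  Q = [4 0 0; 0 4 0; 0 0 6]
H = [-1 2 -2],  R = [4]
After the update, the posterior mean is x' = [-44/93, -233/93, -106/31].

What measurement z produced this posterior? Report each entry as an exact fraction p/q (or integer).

z = [2]

x̄ = F·x = [-1, -1, -5]
P̄ = F·P·Fᵀ + Q = [5 2 3; 2 20 9; 3 9 18]
S = H·P̄·Hᵀ + R = [93]
K = P̄·Hᵀ·S⁻¹ = [-7/93; 20/93; -7/31]
x' − x̄ = [49/93, -140/93, 49/31] = K·y
y = (KᵀK)⁻¹·Kᵀ·(x' − x̄) = [-7]
z = y + H·x̄ = [-7] + [9] = [2]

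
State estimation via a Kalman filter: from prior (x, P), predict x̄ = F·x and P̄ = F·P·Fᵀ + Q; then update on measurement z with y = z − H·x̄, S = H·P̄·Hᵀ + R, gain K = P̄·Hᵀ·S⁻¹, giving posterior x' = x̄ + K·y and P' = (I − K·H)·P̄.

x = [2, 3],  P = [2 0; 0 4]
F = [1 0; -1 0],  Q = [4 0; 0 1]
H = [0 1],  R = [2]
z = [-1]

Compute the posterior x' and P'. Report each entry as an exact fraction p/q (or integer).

x̄ = F·x = [2, -2]
P̄ = F·P·Fᵀ + Q = [6 -2; -2 3]
y = z − H·x̄ = [1]
S = H·P̄·Hᵀ + R = [5]
K = P̄·Hᵀ·S⁻¹ = [-2/5; 3/5]
x' = x̄ + K·y = [8/5, -7/5]
P' = (I − K·H)·P̄ = [26/5 -4/5; -4/5 6/5]

x' = [8/5, -7/5]
P' = [26/5 -4/5; -4/5 6/5]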